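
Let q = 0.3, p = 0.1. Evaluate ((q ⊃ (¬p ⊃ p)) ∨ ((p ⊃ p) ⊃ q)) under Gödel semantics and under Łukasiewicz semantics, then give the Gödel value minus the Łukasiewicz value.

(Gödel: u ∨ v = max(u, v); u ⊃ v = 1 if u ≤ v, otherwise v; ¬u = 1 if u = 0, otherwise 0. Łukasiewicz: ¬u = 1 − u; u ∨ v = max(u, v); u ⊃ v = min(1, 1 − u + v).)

0.10

Gödel evaluation:
  ¬p: Gödel ¬ of 0.1 = 0 (operand ≠ 0)
  (¬p ⊃ p): 0 ≤ 0.1, so result = 1
  (q ⊃ (¬p ⊃ p)): 0.3 ≤ 1, so result = 1
  (p ⊃ p): 0.1 ≤ 0.1, so result = 1
  ((p ⊃ p) ⊃ q): 1 > 0.3, so result = 0.3
  ((q ⊃ (¬p ⊃ p)) ∨ ((p ⊃ p) ⊃ q)) = max(1, 0.3) = 1
  Gödel value = 1
Łukasiewicz evaluation:
  ¬p: Łukasiewicz ¬ gives 1 − 0.1 = 0.9
  (¬p ⊃ p): min(1, 1 − 0.9 + 0.1) = 0.2
  (q ⊃ (¬p ⊃ p)): min(1, 1 − 0.3 + 0.2) = 0.9
  (p ⊃ p): min(1, 1 − 0.1 + 0.1) = 1
  ((p ⊃ p) ⊃ q): min(1, 1 − 1 + 0.3) = 0.3
  ((q ⊃ (¬p ⊃ p)) ∨ ((p ⊃ p) ⊃ q)) = max(0.9, 0.3) = 0.9
  Łukasiewicz value = 0.9
Difference: 1 − 0.9 = 0.10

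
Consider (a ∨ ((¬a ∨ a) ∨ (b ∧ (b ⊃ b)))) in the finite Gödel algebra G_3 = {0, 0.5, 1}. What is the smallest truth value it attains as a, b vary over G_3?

The minimum is attained at a = 0.5, b = 0:
  ¬a: Gödel ¬ of 0.5 = 0 (operand ≠ 0)
  (¬a ∨ a) = max(0, 0.5) = 0.5
  (b ⊃ b): 0 ≤ 0, so result = 1
  (b ∧ (b ⊃ b)) = min(0, 1) = 0
  ((¬a ∨ a) ∨ (b ∧ (b ⊃ b))) = max(0.5, 0) = 0.5
  (a ∨ ((¬a ∨ a) ∨ (b ∧ (b ⊃ b)))) = max(0.5, 0.5) = 0.5
Checking all 9 assignments confirms none give a value below 0.50.

0.50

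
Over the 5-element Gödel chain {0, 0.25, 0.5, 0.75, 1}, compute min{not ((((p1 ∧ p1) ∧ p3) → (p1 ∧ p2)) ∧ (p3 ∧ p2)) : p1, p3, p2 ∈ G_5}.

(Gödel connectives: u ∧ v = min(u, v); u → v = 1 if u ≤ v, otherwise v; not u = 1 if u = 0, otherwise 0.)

0.00

The minimum is attained at p1 = 0, p3 = 0.25, p2 = 0.25:
  (p1 ∧ p1) = min(0, 0) = 0
  ((p1 ∧ p1) ∧ p3) = min(0, 0.25) = 0
  (p1 ∧ p2) = min(0, 0.25) = 0
  (((p1 ∧ p1) ∧ p3) → (p1 ∧ p2)): 0 ≤ 0, so result = 1
  (p3 ∧ p2) = min(0.25, 0.25) = 0.25
  ((((p1 ∧ p1) ∧ p3) → (p1 ∧ p2)) ∧ (p3 ∧ p2)) = min(1, 0.25) = 0.25
  not ((((p1 ∧ p1) ∧ p3) → (p1 ∧ p2)) ∧ (p3 ∧ p2)): Gödel ¬ of 0.25 = 0 (operand ≠ 0)
Checking all 125 assignments confirms none give a value below 0.00.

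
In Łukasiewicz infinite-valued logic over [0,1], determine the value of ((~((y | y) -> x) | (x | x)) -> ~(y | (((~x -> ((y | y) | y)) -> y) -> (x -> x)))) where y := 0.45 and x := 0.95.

0.05

(y | y) = max(0.45, 0.45) = 0.45
((y | y) -> x): min(1, 1 − 0.45 + 0.95) = 1
~((y | y) -> x): Łukasiewicz ¬ gives 1 − 1 = 0
(x | x) = max(0.95, 0.95) = 0.95
(~((y | y) -> x) | (x | x)) = max(0, 0.95) = 0.95
~x: Łukasiewicz ¬ gives 1 − 0.95 = 0.05
(y | y) = max(0.45, 0.45) = 0.45
((y | y) | y) = max(0.45, 0.45) = 0.45
(~x -> ((y | y) | y)): min(1, 1 − 0.05 + 0.45) = 1
((~x -> ((y | y) | y)) -> y): min(1, 1 − 1 + 0.45) = 0.45
(x -> x): min(1, 1 − 0.95 + 0.95) = 1
(((~x -> ((y | y) | y)) -> y) -> (x -> x)): min(1, 1 − 0.45 + 1) = 1
(y | (((~x -> ((y | y) | y)) -> y) -> (x -> x))) = max(0.45, 1) = 1
~(y | (((~x -> ((y | y) | y)) -> y) -> (x -> x))): Łukasiewicz ¬ gives 1 − 1 = 0
((~((y | y) -> x) | (x | x)) -> ~(y | (((~x -> ((y | y) | y)) -> y) -> (x -> x)))): min(1, 1 − 0.95 + 0) = 0.05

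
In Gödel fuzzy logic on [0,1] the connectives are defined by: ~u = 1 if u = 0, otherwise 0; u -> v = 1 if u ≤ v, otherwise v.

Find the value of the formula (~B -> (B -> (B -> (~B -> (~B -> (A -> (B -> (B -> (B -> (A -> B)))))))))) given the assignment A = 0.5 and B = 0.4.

~B: Gödel ¬ of 0.4 = 0 (operand ≠ 0)
~B: Gödel ¬ of 0.4 = 0 (operand ≠ 0)
~B: Gödel ¬ of 0.4 = 0 (operand ≠ 0)
(A -> B): 0.5 > 0.4, so result = 0.4
(B -> (A -> B)): 0.4 ≤ 0.4, so result = 1
(B -> (B -> (A -> B))): 0.4 ≤ 1, so result = 1
(B -> (B -> (B -> (A -> B)))): 0.4 ≤ 1, so result = 1
(A -> (B -> (B -> (B -> (A -> B))))): 0.5 ≤ 1, so result = 1
(~B -> (A -> (B -> (B -> (B -> (A -> B)))))): 0 ≤ 1, so result = 1
(~B -> (~B -> (A -> (B -> (B -> (B -> (A -> B))))))): 0 ≤ 1, so result = 1
(B -> (~B -> (~B -> (A -> (B -> (B -> (B -> (A -> B)))))))): 0.4 ≤ 1, so result = 1
(B -> (B -> (~B -> (~B -> (A -> (B -> (B -> (B -> (A -> B))))))))): 0.4 ≤ 1, so result = 1
(~B -> (B -> (B -> (~B -> (~B -> (A -> (B -> (B -> (B -> (A -> B)))))))))): 0 ≤ 1, so result = 1

1.00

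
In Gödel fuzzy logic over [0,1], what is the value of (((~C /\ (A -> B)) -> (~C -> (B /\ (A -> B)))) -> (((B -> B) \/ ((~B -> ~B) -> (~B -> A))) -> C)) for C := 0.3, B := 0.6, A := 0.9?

0.30

~C: Gödel ¬ of 0.3 = 0 (operand ≠ 0)
(A -> B): 0.9 > 0.6, so result = 0.6
(~C /\ (A -> B)) = min(0, 0.6) = 0
~C: Gödel ¬ of 0.3 = 0 (operand ≠ 0)
(A -> B): 0.9 > 0.6, so result = 0.6
(B /\ (A -> B)) = min(0.6, 0.6) = 0.6
(~C -> (B /\ (A -> B))): 0 ≤ 0.6, so result = 1
((~C /\ (A -> B)) -> (~C -> (B /\ (A -> B)))): 0 ≤ 1, so result = 1
(B -> B): 0.6 ≤ 0.6, so result = 1
~B: Gödel ¬ of 0.6 = 0 (operand ≠ 0)
~B: Gödel ¬ of 0.6 = 0 (operand ≠ 0)
(~B -> ~B): 0 ≤ 0, so result = 1
~B: Gödel ¬ of 0.6 = 0 (operand ≠ 0)
(~B -> A): 0 ≤ 0.9, so result = 1
((~B -> ~B) -> (~B -> A)): 1 ≤ 1, so result = 1
((B -> B) \/ ((~B -> ~B) -> (~B -> A))) = max(1, 1) = 1
(((B -> B) \/ ((~B -> ~B) -> (~B -> A))) -> C): 1 > 0.3, so result = 0.3
(((~C /\ (A -> B)) -> (~C -> (B /\ (A -> B)))) -> (((B -> B) \/ ((~B -> ~B) -> (~B -> A))) -> C)): 1 > 0.3, so result = 0.3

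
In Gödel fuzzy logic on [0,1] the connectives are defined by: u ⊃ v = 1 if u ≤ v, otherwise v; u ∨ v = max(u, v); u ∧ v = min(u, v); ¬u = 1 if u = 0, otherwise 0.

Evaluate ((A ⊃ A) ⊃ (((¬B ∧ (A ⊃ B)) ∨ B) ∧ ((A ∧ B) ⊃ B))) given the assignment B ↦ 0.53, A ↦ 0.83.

(A ⊃ A): 0.83 ≤ 0.83, so result = 1
¬B: Gödel ¬ of 0.53 = 0 (operand ≠ 0)
(A ⊃ B): 0.83 > 0.53, so result = 0.53
(¬B ∧ (A ⊃ B)) = min(0, 0.53) = 0
((¬B ∧ (A ⊃ B)) ∨ B) = max(0, 0.53) = 0.53
(A ∧ B) = min(0.83, 0.53) = 0.53
((A ∧ B) ⊃ B): 0.53 ≤ 0.53, so result = 1
(((¬B ∧ (A ⊃ B)) ∨ B) ∧ ((A ∧ B) ⊃ B)) = min(0.53, 1) = 0.53
((A ⊃ A) ⊃ (((¬B ∧ (A ⊃ B)) ∨ B) ∧ ((A ∧ B) ⊃ B))): 1 > 0.53, so result = 0.53

0.53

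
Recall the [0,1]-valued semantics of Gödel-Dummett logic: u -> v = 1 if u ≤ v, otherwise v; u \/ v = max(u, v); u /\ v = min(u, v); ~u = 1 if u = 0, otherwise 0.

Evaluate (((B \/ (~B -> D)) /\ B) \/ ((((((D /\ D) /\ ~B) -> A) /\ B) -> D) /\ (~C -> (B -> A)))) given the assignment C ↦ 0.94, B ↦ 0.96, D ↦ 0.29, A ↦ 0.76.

~B: Gödel ¬ of 0.96 = 0 (operand ≠ 0)
(~B -> D): 0 ≤ 0.29, so result = 1
(B \/ (~B -> D)) = max(0.96, 1) = 1
((B \/ (~B -> D)) /\ B) = min(1, 0.96) = 0.96
(D /\ D) = min(0.29, 0.29) = 0.29
~B: Gödel ¬ of 0.96 = 0 (operand ≠ 0)
((D /\ D) /\ ~B) = min(0.29, 0) = 0
(((D /\ D) /\ ~B) -> A): 0 ≤ 0.76, so result = 1
((((D /\ D) /\ ~B) -> A) /\ B) = min(1, 0.96) = 0.96
(((((D /\ D) /\ ~B) -> A) /\ B) -> D): 0.96 > 0.29, so result = 0.29
~C: Gödel ¬ of 0.94 = 0 (operand ≠ 0)
(B -> A): 0.96 > 0.76, so result = 0.76
(~C -> (B -> A)): 0 ≤ 0.76, so result = 1
((((((D /\ D) /\ ~B) -> A) /\ B) -> D) /\ (~C -> (B -> A))) = min(0.29, 1) = 0.29
(((B \/ (~B -> D)) /\ B) \/ ((((((D /\ D) /\ ~B) -> A) /\ B) -> D) /\ (~C -> (B -> A)))) = max(0.96, 0.29) = 0.96

0.96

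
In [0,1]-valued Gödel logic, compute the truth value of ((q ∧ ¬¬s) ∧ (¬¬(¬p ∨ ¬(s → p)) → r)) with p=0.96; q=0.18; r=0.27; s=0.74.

¬s: Gödel ¬ of 0.74 = 0 (operand ≠ 0)
¬¬s: Gödel ¬ of 0 = 1 (operand is 0)
(q ∧ ¬¬s) = min(0.18, 1) = 0.18
¬p: Gödel ¬ of 0.96 = 0 (operand ≠ 0)
(s → p): 0.74 ≤ 0.96, so result = 1
¬(s → p): Gödel ¬ of 1 = 0 (operand ≠ 0)
(¬p ∨ ¬(s → p)) = max(0, 0) = 0
¬(¬p ∨ ¬(s → p)): Gödel ¬ of 0 = 1 (operand is 0)
¬¬(¬p ∨ ¬(s → p)): Gödel ¬ of 1 = 0 (operand ≠ 0)
(¬¬(¬p ∨ ¬(s → p)) → r): 0 ≤ 0.27, so result = 1
((q ∧ ¬¬s) ∧ (¬¬(¬p ∨ ¬(s → p)) → r)) = min(0.18, 1) = 0.18

0.18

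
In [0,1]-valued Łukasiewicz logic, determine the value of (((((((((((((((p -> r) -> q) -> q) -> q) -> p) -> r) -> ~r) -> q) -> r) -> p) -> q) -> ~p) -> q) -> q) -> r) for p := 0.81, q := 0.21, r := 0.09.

(p -> r): min(1, 1 − 0.81 + 0.09) = 0.28
((p -> r) -> q): min(1, 1 − 0.28 + 0.21) = 0.93
(((p -> r) -> q) -> q): min(1, 1 − 0.93 + 0.21) = 0.28
((((p -> r) -> q) -> q) -> q): min(1, 1 − 0.28 + 0.21) = 0.93
(((((p -> r) -> q) -> q) -> q) -> p): min(1, 1 − 0.93 + 0.81) = 0.88
((((((p -> r) -> q) -> q) -> q) -> p) -> r): min(1, 1 − 0.88 + 0.09) = 0.21
~r: Łukasiewicz ¬ gives 1 − 0.09 = 0.91
(((((((p -> r) -> q) -> q) -> q) -> p) -> r) -> ~r): min(1, 1 − 0.21 + 0.91) = 1
((((((((p -> r) -> q) -> q) -> q) -> p) -> r) -> ~r) -> q): min(1, 1 − 1 + 0.21) = 0.21
(((((((((p -> r) -> q) -> q) -> q) -> p) -> r) -> ~r) -> q) -> r): min(1, 1 − 0.21 + 0.09) = 0.88
((((((((((p -> r) -> q) -> q) -> q) -> p) -> r) -> ~r) -> q) -> r) -> p): min(1, 1 − 0.88 + 0.81) = 0.93
(((((((((((p -> r) -> q) -> q) -> q) -> p) -> r) -> ~r) -> q) -> r) -> p) -> q): min(1, 1 − 0.93 + 0.21) = 0.28
~p: Łukasiewicz ¬ gives 1 − 0.81 = 0.19
((((((((((((p -> r) -> q) -> q) -> q) -> p) -> r) -> ~r) -> q) -> r) -> p) -> q) -> ~p): min(1, 1 − 0.28 + 0.19) = 0.91
(((((((((((((p -> r) -> q) -> q) -> q) -> p) -> r) -> ~r) -> q) -> r) -> p) -> q) -> ~p) -> q): min(1, 1 − 0.91 + 0.21) = 0.3
((((((((((((((p -> r) -> q) -> q) -> q) -> p) -> r) -> ~r) -> q) -> r) -> p) -> q) -> ~p) -> q) -> q): min(1, 1 − 0.3 + 0.21) = 0.91
(((((((((((((((p -> r) -> q) -> q) -> q) -> p) -> r) -> ~r) -> q) -> r) -> p) -> q) -> ~p) -> q) -> q) -> r): min(1, 1 − 0.91 + 0.09) = 0.18

0.18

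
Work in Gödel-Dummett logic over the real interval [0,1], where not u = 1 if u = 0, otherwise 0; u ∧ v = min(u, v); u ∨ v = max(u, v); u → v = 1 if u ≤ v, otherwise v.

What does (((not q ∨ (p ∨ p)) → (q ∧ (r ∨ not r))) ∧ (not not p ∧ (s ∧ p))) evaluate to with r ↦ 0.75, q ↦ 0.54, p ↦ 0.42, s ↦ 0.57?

not q: Gödel ¬ of 0.54 = 0 (operand ≠ 0)
(p ∨ p) = max(0.42, 0.42) = 0.42
(not q ∨ (p ∨ p)) = max(0, 0.42) = 0.42
not r: Gödel ¬ of 0.75 = 0 (operand ≠ 0)
(r ∨ not r) = max(0.75, 0) = 0.75
(q ∧ (r ∨ not r)) = min(0.54, 0.75) = 0.54
((not q ∨ (p ∨ p)) → (q ∧ (r ∨ not r))): 0.42 ≤ 0.54, so result = 1
not p: Gödel ¬ of 0.42 = 0 (operand ≠ 0)
not not p: Gödel ¬ of 0 = 1 (operand is 0)
(s ∧ p) = min(0.57, 0.42) = 0.42
(not not p ∧ (s ∧ p)) = min(1, 0.42) = 0.42
(((not q ∨ (p ∨ p)) → (q ∧ (r ∨ not r))) ∧ (not not p ∧ (s ∧ p))) = min(1, 0.42) = 0.42

0.42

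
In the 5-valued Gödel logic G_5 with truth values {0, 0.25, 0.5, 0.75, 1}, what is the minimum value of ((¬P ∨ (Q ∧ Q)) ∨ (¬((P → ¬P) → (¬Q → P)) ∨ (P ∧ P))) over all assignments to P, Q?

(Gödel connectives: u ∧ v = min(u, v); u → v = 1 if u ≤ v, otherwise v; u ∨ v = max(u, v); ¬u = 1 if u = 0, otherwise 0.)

The minimum is attained at P = 0.25, Q = 0:
  ¬P: Gödel ¬ of 0.25 = 0 (operand ≠ 0)
  (Q ∧ Q) = min(0, 0) = 0
  (¬P ∨ (Q ∧ Q)) = max(0, 0) = 0
  ¬P: Gödel ¬ of 0.25 = 0 (operand ≠ 0)
  (P → ¬P): 0.25 > 0, so result = 0
  ¬Q: Gödel ¬ of 0 = 1 (operand is 0)
  (¬Q → P): 1 > 0.25, so result = 0.25
  ((P → ¬P) → (¬Q → P)): 0 ≤ 0.25, so result = 1
  ¬((P → ¬P) → (¬Q → P)): Gödel ¬ of 1 = 0 (operand ≠ 0)
  (P ∧ P) = min(0.25, 0.25) = 0.25
  (¬((P → ¬P) → (¬Q → P)) ∨ (P ∧ P)) = max(0, 0.25) = 0.25
  ((¬P ∨ (Q ∧ Q)) ∨ (¬((P → ¬P) → (¬Q → P)) ∨ (P ∧ P))) = max(0, 0.25) = 0.25
Checking all 25 assignments confirms none give a value below 0.25.

0.25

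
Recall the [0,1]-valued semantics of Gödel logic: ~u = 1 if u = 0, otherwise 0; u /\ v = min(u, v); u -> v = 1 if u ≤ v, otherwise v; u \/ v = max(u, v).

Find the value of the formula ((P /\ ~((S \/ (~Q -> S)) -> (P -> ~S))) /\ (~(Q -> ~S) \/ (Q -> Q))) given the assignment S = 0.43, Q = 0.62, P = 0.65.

0.65

~Q: Gödel ¬ of 0.62 = 0 (operand ≠ 0)
(~Q -> S): 0 ≤ 0.43, so result = 1
(S \/ (~Q -> S)) = max(0.43, 1) = 1
~S: Gödel ¬ of 0.43 = 0 (operand ≠ 0)
(P -> ~S): 0.65 > 0, so result = 0
((S \/ (~Q -> S)) -> (P -> ~S)): 1 > 0, so result = 0
~((S \/ (~Q -> S)) -> (P -> ~S)): Gödel ¬ of 0 = 1 (operand is 0)
(P /\ ~((S \/ (~Q -> S)) -> (P -> ~S))) = min(0.65, 1) = 0.65
~S: Gödel ¬ of 0.43 = 0 (operand ≠ 0)
(Q -> ~S): 0.62 > 0, so result = 0
~(Q -> ~S): Gödel ¬ of 0 = 1 (operand is 0)
(Q -> Q): 0.62 ≤ 0.62, so result = 1
(~(Q -> ~S) \/ (Q -> Q)) = max(1, 1) = 1
((P /\ ~((S \/ (~Q -> S)) -> (P -> ~S))) /\ (~(Q -> ~S) \/ (Q -> Q))) = min(0.65, 1) = 0.65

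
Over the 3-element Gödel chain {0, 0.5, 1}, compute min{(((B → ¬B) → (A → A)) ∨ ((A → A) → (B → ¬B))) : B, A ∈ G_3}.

1.00

Every assignment gives 1. For instance at B = 0, A = 0:
  ¬B: Gödel ¬ of 0 = 1 (operand is 0)
  (B → ¬B): 0 ≤ 1, so result = 1
  (A → A): 0 ≤ 0, so result = 1
  ((B → ¬B) → (A → A)): 1 ≤ 1, so result = 1
  (A → A): 0 ≤ 0, so result = 1
  ¬B: Gödel ¬ of 0 = 1 (operand is 0)
  (B → ¬B): 0 ≤ 1, so result = 1
  ((A → A) → (B → ¬B)): 1 ≤ 1, so result = 1
  (((B → ¬B) → (A → A)) ∨ ((A → A) → (B → ¬B))) = max(1, 1) = 1
All 9 assignments give value 1 — the formula is a G_3-tautology.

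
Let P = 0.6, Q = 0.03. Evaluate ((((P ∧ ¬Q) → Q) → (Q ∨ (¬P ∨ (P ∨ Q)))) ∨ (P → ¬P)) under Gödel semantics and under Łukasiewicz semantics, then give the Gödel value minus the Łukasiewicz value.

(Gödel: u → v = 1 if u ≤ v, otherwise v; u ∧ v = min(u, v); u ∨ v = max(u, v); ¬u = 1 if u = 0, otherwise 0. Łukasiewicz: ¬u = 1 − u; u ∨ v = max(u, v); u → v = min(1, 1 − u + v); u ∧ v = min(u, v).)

Gödel evaluation:
  ¬Q: Gödel ¬ of 0.03 = 0 (operand ≠ 0)
  (P ∧ ¬Q) = min(0.6, 0) = 0
  ((P ∧ ¬Q) → Q): 0 ≤ 0.03, so result = 1
  ¬P: Gödel ¬ of 0.6 = 0 (operand ≠ 0)
  (P ∨ Q) = max(0.6, 0.03) = 0.6
  (¬P ∨ (P ∨ Q)) = max(0, 0.6) = 0.6
  (Q ∨ (¬P ∨ (P ∨ Q))) = max(0.03, 0.6) = 0.6
  (((P ∧ ¬Q) → Q) → (Q ∨ (¬P ∨ (P ∨ Q)))): 1 > 0.6, so result = 0.6
  ¬P: Gödel ¬ of 0.6 = 0 (operand ≠ 0)
  (P → ¬P): 0.6 > 0, so result = 0
  ((((P ∧ ¬Q) → Q) → (Q ∨ (¬P ∨ (P ∨ Q)))) ∨ (P → ¬P)) = max(0.6, 0) = 0.6
  Gödel value = 0.6
Łukasiewicz evaluation:
  ¬Q: Łukasiewicz ¬ gives 1 − 0.03 = 0.97
  (P ∧ ¬Q) = min(0.6, 0.97) = 0.6
  ((P ∧ ¬Q) → Q): min(1, 1 − 0.6 + 0.03) = 0.43
  ¬P: Łukasiewicz ¬ gives 1 − 0.6 = 0.4
  (P ∨ Q) = max(0.6, 0.03) = 0.6
  (¬P ∨ (P ∨ Q)) = max(0.4, 0.6) = 0.6
  (Q ∨ (¬P ∨ (P ∨ Q))) = max(0.03, 0.6) = 0.6
  (((P ∧ ¬Q) → Q) → (Q ∨ (¬P ∨ (P ∨ Q)))): min(1, 1 − 0.43 + 0.6) = 1
  ¬P: Łukasiewicz ¬ gives 1 − 0.6 = 0.4
  (P → ¬P): min(1, 1 − 0.6 + 0.4) = 0.8
  ((((P ∧ ¬Q) → Q) → (Q ∨ (¬P ∨ (P ∨ Q)))) ∨ (P → ¬P)) = max(1, 0.8) = 1
  Łukasiewicz value = 1
Difference: 0.6 − 1 = -0.40

-0.40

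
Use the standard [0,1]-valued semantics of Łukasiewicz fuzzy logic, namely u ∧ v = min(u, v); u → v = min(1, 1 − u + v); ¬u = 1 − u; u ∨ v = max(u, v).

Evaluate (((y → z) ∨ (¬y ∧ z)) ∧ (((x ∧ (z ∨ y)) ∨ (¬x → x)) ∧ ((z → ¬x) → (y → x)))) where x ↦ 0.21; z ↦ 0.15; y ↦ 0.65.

0.42

(y → z): min(1, 1 − 0.65 + 0.15) = 0.5
¬y: Łukasiewicz ¬ gives 1 − 0.65 = 0.35
(¬y ∧ z) = min(0.35, 0.15) = 0.15
((y → z) ∨ (¬y ∧ z)) = max(0.5, 0.15) = 0.5
(z ∨ y) = max(0.15, 0.65) = 0.65
(x ∧ (z ∨ y)) = min(0.21, 0.65) = 0.21
¬x: Łukasiewicz ¬ gives 1 − 0.21 = 0.79
(¬x → x): min(1, 1 − 0.79 + 0.21) = 0.42
((x ∧ (z ∨ y)) ∨ (¬x → x)) = max(0.21, 0.42) = 0.42
¬x: Łukasiewicz ¬ gives 1 − 0.21 = 0.79
(z → ¬x): min(1, 1 − 0.15 + 0.79) = 1
(y → x): min(1, 1 − 0.65 + 0.21) = 0.56
((z → ¬x) → (y → x)): min(1, 1 − 1 + 0.56) = 0.56
(((x ∧ (z ∨ y)) ∨ (¬x → x)) ∧ ((z → ¬x) → (y → x))) = min(0.42, 0.56) = 0.42
(((y → z) ∨ (¬y ∧ z)) ∧ (((x ∧ (z ∨ y)) ∨ (¬x → x)) ∧ ((z → ¬x) → (y → x)))) = min(0.5, 0.42) = 0.42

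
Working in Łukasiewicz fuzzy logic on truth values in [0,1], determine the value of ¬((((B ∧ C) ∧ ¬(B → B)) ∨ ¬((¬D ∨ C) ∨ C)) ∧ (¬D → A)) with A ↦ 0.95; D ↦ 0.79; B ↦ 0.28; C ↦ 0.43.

(B ∧ C) = min(0.28, 0.43) = 0.28
(B → B): min(1, 1 − 0.28 + 0.28) = 1
¬(B → B): Łukasiewicz ¬ gives 1 − 1 = 0
((B ∧ C) ∧ ¬(B → B)) = min(0.28, 0) = 0
¬D: Łukasiewicz ¬ gives 1 − 0.79 = 0.21
(¬D ∨ C) = max(0.21, 0.43) = 0.43
((¬D ∨ C) ∨ C) = max(0.43, 0.43) = 0.43
¬((¬D ∨ C) ∨ C): Łukasiewicz ¬ gives 1 − 0.43 = 0.57
(((B ∧ C) ∧ ¬(B → B)) ∨ ¬((¬D ∨ C) ∨ C)) = max(0, 0.57) = 0.57
¬D: Łukasiewicz ¬ gives 1 − 0.79 = 0.21
(¬D → A): min(1, 1 − 0.21 + 0.95) = 1
((((B ∧ C) ∧ ¬(B → B)) ∨ ¬((¬D ∨ C) ∨ C)) ∧ (¬D → A)) = min(0.57, 1) = 0.57
¬((((B ∧ C) ∧ ¬(B → B)) ∨ ¬((¬D ∨ C) ∨ C)) ∧ (¬D → A)): Łukasiewicz ¬ gives 1 − 0.57 = 0.43

0.43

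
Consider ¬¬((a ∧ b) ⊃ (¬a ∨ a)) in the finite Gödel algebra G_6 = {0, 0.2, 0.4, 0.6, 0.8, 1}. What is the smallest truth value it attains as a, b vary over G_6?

Every assignment gives 1. For instance at a = 0, b = 0:
  (a ∧ b) = min(0, 0) = 0
  ¬a: Gödel ¬ of 0 = 1 (operand is 0)
  (¬a ∨ a) = max(1, 0) = 1
  ((a ∧ b) ⊃ (¬a ∨ a)): 0 ≤ 1, so result = 1
  ¬((a ∧ b) ⊃ (¬a ∨ a)): Gödel ¬ of 1 = 0 (operand ≠ 0)
  ¬¬((a ∧ b) ⊃ (¬a ∨ a)): Gödel ¬ of 0 = 1 (operand is 0)
All 36 assignments give value 1 — the formula is a G_6-tautology.

1.00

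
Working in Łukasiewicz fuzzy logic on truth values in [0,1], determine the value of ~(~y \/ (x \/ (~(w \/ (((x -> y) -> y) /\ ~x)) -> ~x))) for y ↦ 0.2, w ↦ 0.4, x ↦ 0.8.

0.20

~y: Łukasiewicz ¬ gives 1 − 0.2 = 0.8
(x -> y): min(1, 1 − 0.8 + 0.2) = 0.4
((x -> y) -> y): min(1, 1 − 0.4 + 0.2) = 0.8
~x: Łukasiewicz ¬ gives 1 − 0.8 = 0.2
(((x -> y) -> y) /\ ~x) = min(0.8, 0.2) = 0.2
(w \/ (((x -> y) -> y) /\ ~x)) = max(0.4, 0.2) = 0.4
~(w \/ (((x -> y) -> y) /\ ~x)): Łukasiewicz ¬ gives 1 − 0.4 = 0.6
~x: Łukasiewicz ¬ gives 1 − 0.8 = 0.2
(~(w \/ (((x -> y) -> y) /\ ~x)) -> ~x): min(1, 1 − 0.6 + 0.2) = 0.6
(x \/ (~(w \/ (((x -> y) -> y) /\ ~x)) -> ~x)) = max(0.8, 0.6) = 0.8
(~y \/ (x \/ (~(w \/ (((x -> y) -> y) /\ ~x)) -> ~x))) = max(0.8, 0.8) = 0.8
~(~y \/ (x \/ (~(w \/ (((x -> y) -> y) /\ ~x)) -> ~x))): Łukasiewicz ¬ gives 1 − 0.8 = 0.2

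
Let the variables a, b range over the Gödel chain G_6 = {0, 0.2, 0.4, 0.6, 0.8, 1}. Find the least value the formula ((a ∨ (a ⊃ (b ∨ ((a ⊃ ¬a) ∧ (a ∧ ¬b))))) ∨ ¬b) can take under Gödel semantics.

The minimum is attained at a = 0.4, b = 0.2:
  ¬a: Gödel ¬ of 0.4 = 0 (operand ≠ 0)
  (a ⊃ ¬a): 0.4 > 0, so result = 0
  ¬b: Gödel ¬ of 0.2 = 0 (operand ≠ 0)
  (a ∧ ¬b) = min(0.4, 0) = 0
  ((a ⊃ ¬a) ∧ (a ∧ ¬b)) = min(0, 0) = 0
  (b ∨ ((a ⊃ ¬a) ∧ (a ∧ ¬b))) = max(0.2, 0) = 0.2
  (a ⊃ (b ∨ ((a ⊃ ¬a) ∧ (a ∧ ¬b)))): 0.4 > 0.2, so result = 0.2
  (a ∨ (a ⊃ (b ∨ ((a ⊃ ¬a) ∧ (a ∧ ¬b))))) = max(0.4, 0.2) = 0.4
  ¬b: Gödel ¬ of 0.2 = 0 (operand ≠ 0)
  ((a ∨ (a ⊃ (b ∨ ((a ⊃ ¬a) ∧ (a ∧ ¬b))))) ∨ ¬b) = max(0.4, 0) = 0.4
Checking all 36 assignments confirms none give a value below 0.40.

0.40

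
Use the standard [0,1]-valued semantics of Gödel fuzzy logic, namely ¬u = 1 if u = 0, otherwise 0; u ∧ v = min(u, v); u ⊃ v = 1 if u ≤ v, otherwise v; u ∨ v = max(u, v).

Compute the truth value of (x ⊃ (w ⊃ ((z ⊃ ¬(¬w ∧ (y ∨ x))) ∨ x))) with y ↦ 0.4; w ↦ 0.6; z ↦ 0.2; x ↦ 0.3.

¬w: Gödel ¬ of 0.6 = 0 (operand ≠ 0)
(y ∨ x) = max(0.4, 0.3) = 0.4
(¬w ∧ (y ∨ x)) = min(0, 0.4) = 0
¬(¬w ∧ (y ∨ x)): Gödel ¬ of 0 = 1 (operand is 0)
(z ⊃ ¬(¬w ∧ (y ∨ x))): 0.2 ≤ 1, so result = 1
((z ⊃ ¬(¬w ∧ (y ∨ x))) ∨ x) = max(1, 0.3) = 1
(w ⊃ ((z ⊃ ¬(¬w ∧ (y ∨ x))) ∨ x)): 0.6 ≤ 1, so result = 1
(x ⊃ (w ⊃ ((z ⊃ ¬(¬w ∧ (y ∨ x))) ∨ x))): 0.3 ≤ 1, so result = 1

1.00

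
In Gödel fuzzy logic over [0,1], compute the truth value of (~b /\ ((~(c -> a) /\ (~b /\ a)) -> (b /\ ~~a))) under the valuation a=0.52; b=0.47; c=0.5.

~b: Gödel ¬ of 0.47 = 0 (operand ≠ 0)
(c -> a): 0.5 ≤ 0.52, so result = 1
~(c -> a): Gödel ¬ of 1 = 0 (operand ≠ 0)
~b: Gödel ¬ of 0.47 = 0 (operand ≠ 0)
(~b /\ a) = min(0, 0.52) = 0
(~(c -> a) /\ (~b /\ a)) = min(0, 0) = 0
~a: Gödel ¬ of 0.52 = 0 (operand ≠ 0)
~~a: Gödel ¬ of 0 = 1 (operand is 0)
(b /\ ~~a) = min(0.47, 1) = 0.47
((~(c -> a) /\ (~b /\ a)) -> (b /\ ~~a)): 0 ≤ 0.47, so result = 1
(~b /\ ((~(c -> a) /\ (~b /\ a)) -> (b /\ ~~a))) = min(0, 1) = 0

0.00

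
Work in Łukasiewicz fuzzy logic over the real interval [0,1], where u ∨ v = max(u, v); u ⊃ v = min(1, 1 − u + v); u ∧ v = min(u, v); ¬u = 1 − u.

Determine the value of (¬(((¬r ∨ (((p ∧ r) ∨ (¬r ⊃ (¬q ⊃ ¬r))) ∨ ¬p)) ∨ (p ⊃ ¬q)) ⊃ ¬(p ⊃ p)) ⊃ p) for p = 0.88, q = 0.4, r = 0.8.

0.88

¬r: Łukasiewicz ¬ gives 1 − 0.8 = 0.2
(p ∧ r) = min(0.88, 0.8) = 0.8
¬r: Łukasiewicz ¬ gives 1 − 0.8 = 0.2
¬q: Łukasiewicz ¬ gives 1 − 0.4 = 0.6
¬r: Łukasiewicz ¬ gives 1 − 0.8 = 0.2
(¬q ⊃ ¬r): min(1, 1 − 0.6 + 0.2) = 0.6
(¬r ⊃ (¬q ⊃ ¬r)): min(1, 1 − 0.2 + 0.6) = 1
((p ∧ r) ∨ (¬r ⊃ (¬q ⊃ ¬r))) = max(0.8, 1) = 1
¬p: Łukasiewicz ¬ gives 1 − 0.88 = 0.12
(((p ∧ r) ∨ (¬r ⊃ (¬q ⊃ ¬r))) ∨ ¬p) = max(1, 0.12) = 1
(¬r ∨ (((p ∧ r) ∨ (¬r ⊃ (¬q ⊃ ¬r))) ∨ ¬p)) = max(0.2, 1) = 1
¬q: Łukasiewicz ¬ gives 1 − 0.4 = 0.6
(p ⊃ ¬q): min(1, 1 − 0.88 + 0.6) = 0.72
((¬r ∨ (((p ∧ r) ∨ (¬r ⊃ (¬q ⊃ ¬r))) ∨ ¬p)) ∨ (p ⊃ ¬q)) = max(1, 0.72) = 1
(p ⊃ p): min(1, 1 − 0.88 + 0.88) = 1
¬(p ⊃ p): Łukasiewicz ¬ gives 1 − 1 = 0
(((¬r ∨ (((p ∧ r) ∨ (¬r ⊃ (¬q ⊃ ¬r))) ∨ ¬p)) ∨ (p ⊃ ¬q)) ⊃ ¬(p ⊃ p)): min(1, 1 − 1 + 0) = 0
¬(((¬r ∨ (((p ∧ r) ∨ (¬r ⊃ (¬q ⊃ ¬r))) ∨ ¬p)) ∨ (p ⊃ ¬q)) ⊃ ¬(p ⊃ p)): Łukasiewicz ¬ gives 1 − 0 = 1
(¬(((¬r ∨ (((p ∧ r) ∨ (¬r ⊃ (¬q ⊃ ¬r))) ∨ ¬p)) ∨ (p ⊃ ¬q)) ⊃ ¬(p ⊃ p)) ⊃ p): min(1, 1 − 1 + 0.88) = 0.88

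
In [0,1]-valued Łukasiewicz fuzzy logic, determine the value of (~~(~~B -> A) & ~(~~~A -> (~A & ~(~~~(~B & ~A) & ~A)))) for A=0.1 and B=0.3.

~B: Łukasiewicz ¬ gives 1 − 0.3 = 0.7
~~B: Łukasiewicz ¬ gives 1 − 0.7 = 0.3
(~~B -> A): min(1, 1 − 0.3 + 0.1) = 0.8
~(~~B -> A): Łukasiewicz ¬ gives 1 − 0.8 = 0.2
~~(~~B -> A): Łukasiewicz ¬ gives 1 − 0.2 = 0.8
~A: Łukasiewicz ¬ gives 1 − 0.1 = 0.9
~~A: Łukasiewicz ¬ gives 1 − 0.9 = 0.1
~~~A: Łukasiewicz ¬ gives 1 − 0.1 = 0.9
~A: Łukasiewicz ¬ gives 1 − 0.1 = 0.9
~B: Łukasiewicz ¬ gives 1 − 0.3 = 0.7
~A: Łukasiewicz ¬ gives 1 − 0.1 = 0.9
(~B & ~A) = min(0.7, 0.9) = 0.7
~(~B & ~A): Łukasiewicz ¬ gives 1 − 0.7 = 0.3
~~(~B & ~A): Łukasiewicz ¬ gives 1 − 0.3 = 0.7
~~~(~B & ~A): Łukasiewicz ¬ gives 1 − 0.7 = 0.3
~A: Łukasiewicz ¬ gives 1 − 0.1 = 0.9
(~~~(~B & ~A) & ~A) = min(0.3, 0.9) = 0.3
~(~~~(~B & ~A) & ~A): Łukasiewicz ¬ gives 1 − 0.3 = 0.7
(~A & ~(~~~(~B & ~A) & ~A)) = min(0.9, 0.7) = 0.7
(~~~A -> (~A & ~(~~~(~B & ~A) & ~A))): min(1, 1 − 0.9 + 0.7) = 0.8
~(~~~A -> (~A & ~(~~~(~B & ~A) & ~A))): Łukasiewicz ¬ gives 1 − 0.8 = 0.2
(~~(~~B -> A) & ~(~~~A -> (~A & ~(~~~(~B & ~A) & ~A)))) = min(0.8, 0.2) = 0.2

0.20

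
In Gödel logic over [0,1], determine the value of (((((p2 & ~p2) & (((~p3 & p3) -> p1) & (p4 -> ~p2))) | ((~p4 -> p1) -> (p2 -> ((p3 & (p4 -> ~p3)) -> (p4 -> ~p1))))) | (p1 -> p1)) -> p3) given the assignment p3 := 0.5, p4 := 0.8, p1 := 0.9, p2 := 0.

~p2: Gödel ¬ of 0 = 1 (operand is 0)
(p2 & ~p2) = min(0, 1) = 0
~p3: Gödel ¬ of 0.5 = 0 (operand ≠ 0)
(~p3 & p3) = min(0, 0.5) = 0
((~p3 & p3) -> p1): 0 ≤ 0.9, so result = 1
~p2: Gödel ¬ of 0 = 1 (operand is 0)
(p4 -> ~p2): 0.8 ≤ 1, so result = 1
(((~p3 & p3) -> p1) & (p4 -> ~p2)) = min(1, 1) = 1
((p2 & ~p2) & (((~p3 & p3) -> p1) & (p4 -> ~p2))) = min(0, 1) = 0
~p4: Gödel ¬ of 0.8 = 0 (operand ≠ 0)
(~p4 -> p1): 0 ≤ 0.9, so result = 1
~p3: Gödel ¬ of 0.5 = 0 (operand ≠ 0)
(p4 -> ~p3): 0.8 > 0, so result = 0
(p3 & (p4 -> ~p3)) = min(0.5, 0) = 0
~p1: Gödel ¬ of 0.9 = 0 (operand ≠ 0)
(p4 -> ~p1): 0.8 > 0, so result = 0
((p3 & (p4 -> ~p3)) -> (p4 -> ~p1)): 0 ≤ 0, so result = 1
(p2 -> ((p3 & (p4 -> ~p3)) -> (p4 -> ~p1))): 0 ≤ 1, so result = 1
((~p4 -> p1) -> (p2 -> ((p3 & (p4 -> ~p3)) -> (p4 -> ~p1)))): 1 ≤ 1, so result = 1
(((p2 & ~p2) & (((~p3 & p3) -> p1) & (p4 -> ~p2))) | ((~p4 -> p1) -> (p2 -> ((p3 & (p4 -> ~p3)) -> (p4 -> ~p1))))) = max(0, 1) = 1
(p1 -> p1): 0.9 ≤ 0.9, so result = 1
((((p2 & ~p2) & (((~p3 & p3) -> p1) & (p4 -> ~p2))) | ((~p4 -> p1) -> (p2 -> ((p3 & (p4 -> ~p3)) -> (p4 -> ~p1))))) | (p1 -> p1)) = max(1, 1) = 1
(((((p2 & ~p2) & (((~p3 & p3) -> p1) & (p4 -> ~p2))) | ((~p4 -> p1) -> (p2 -> ((p3 & (p4 -> ~p3)) -> (p4 -> ~p1))))) | (p1 -> p1)) -> p3): 1 > 0.5, so result = 0.5

0.50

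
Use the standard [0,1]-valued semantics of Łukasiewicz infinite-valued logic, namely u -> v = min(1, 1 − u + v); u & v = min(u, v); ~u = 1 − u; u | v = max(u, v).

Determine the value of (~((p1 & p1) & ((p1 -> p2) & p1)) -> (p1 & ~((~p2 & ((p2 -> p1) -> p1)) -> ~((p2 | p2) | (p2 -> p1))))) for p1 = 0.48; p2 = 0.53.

(p1 & p1) = min(0.48, 0.48) = 0.48
(p1 -> p2): min(1, 1 − 0.48 + 0.53) = 1
((p1 -> p2) & p1) = min(1, 0.48) = 0.48
((p1 & p1) & ((p1 -> p2) & p1)) = min(0.48, 0.48) = 0.48
~((p1 & p1) & ((p1 -> p2) & p1)): Łukasiewicz ¬ gives 1 − 0.48 = 0.52
~p2: Łukasiewicz ¬ gives 1 − 0.53 = 0.47
(p2 -> p1): min(1, 1 − 0.53 + 0.48) = 0.95
((p2 -> p1) -> p1): min(1, 1 − 0.95 + 0.48) = 0.53
(~p2 & ((p2 -> p1) -> p1)) = min(0.47, 0.53) = 0.47
(p2 | p2) = max(0.53, 0.53) = 0.53
(p2 -> p1): min(1, 1 − 0.53 + 0.48) = 0.95
((p2 | p2) | (p2 -> p1)) = max(0.53, 0.95) = 0.95
~((p2 | p2) | (p2 -> p1)): Łukasiewicz ¬ gives 1 − 0.95 = 0.05
((~p2 & ((p2 -> p1) -> p1)) -> ~((p2 | p2) | (p2 -> p1))): min(1, 1 − 0.47 + 0.05) = 0.58
~((~p2 & ((p2 -> p1) -> p1)) -> ~((p2 | p2) | (p2 -> p1))): Łukasiewicz ¬ gives 1 − 0.58 = 0.42
(p1 & ~((~p2 & ((p2 -> p1) -> p1)) -> ~((p2 | p2) | (p2 -> p1)))) = min(0.48, 0.42) = 0.42
(~((p1 & p1) & ((p1 -> p2) & p1)) -> (p1 & ~((~p2 & ((p2 -> p1) -> p1)) -> ~((p2 | p2) | (p2 -> p1))))): min(1, 1 − 0.52 + 0.42) = 0.9

0.90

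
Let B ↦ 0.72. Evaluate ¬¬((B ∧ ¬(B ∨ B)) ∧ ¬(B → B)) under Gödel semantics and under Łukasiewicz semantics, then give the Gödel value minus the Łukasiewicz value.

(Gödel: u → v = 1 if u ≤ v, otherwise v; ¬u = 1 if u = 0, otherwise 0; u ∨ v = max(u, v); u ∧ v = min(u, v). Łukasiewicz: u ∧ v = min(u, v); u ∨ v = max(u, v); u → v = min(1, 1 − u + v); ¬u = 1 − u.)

Gödel evaluation:
  (B ∨ B) = max(0.72, 0.72) = 0.72
  ¬(B ∨ B): Gödel ¬ of 0.72 = 0 (operand ≠ 0)
  (B ∧ ¬(B ∨ B)) = min(0.72, 0) = 0
  (B → B): 0.72 ≤ 0.72, so result = 1
  ¬(B → B): Gödel ¬ of 1 = 0 (operand ≠ 0)
  ((B ∧ ¬(B ∨ B)) ∧ ¬(B → B)) = min(0, 0) = 0
  ¬((B ∧ ¬(B ∨ B)) ∧ ¬(B → B)): Gödel ¬ of 0 = 1 (operand is 0)
  ¬¬((B ∧ ¬(B ∨ B)) ∧ ¬(B → B)): Gödel ¬ of 1 = 0 (operand ≠ 0)
  Gödel value = 0
Łukasiewicz evaluation:
  (B ∨ B) = max(0.72, 0.72) = 0.72
  ¬(B ∨ B): Łukasiewicz ¬ gives 1 − 0.72 = 0.28
  (B ∧ ¬(B ∨ B)) = min(0.72, 0.28) = 0.28
  (B → B): min(1, 1 − 0.72 + 0.72) = 1
  ¬(B → B): Łukasiewicz ¬ gives 1 − 1 = 0
  ((B ∧ ¬(B ∨ B)) ∧ ¬(B → B)) = min(0.28, 0) = 0
  ¬((B ∧ ¬(B ∨ B)) ∧ ¬(B → B)): Łukasiewicz ¬ gives 1 − 0 = 1
  ¬¬((B ∧ ¬(B ∨ B)) ∧ ¬(B → B)): Łukasiewicz ¬ gives 1 − 1 = 0
  Łukasiewicz value = 0
Difference: 0 − 0 = 0.00

0.00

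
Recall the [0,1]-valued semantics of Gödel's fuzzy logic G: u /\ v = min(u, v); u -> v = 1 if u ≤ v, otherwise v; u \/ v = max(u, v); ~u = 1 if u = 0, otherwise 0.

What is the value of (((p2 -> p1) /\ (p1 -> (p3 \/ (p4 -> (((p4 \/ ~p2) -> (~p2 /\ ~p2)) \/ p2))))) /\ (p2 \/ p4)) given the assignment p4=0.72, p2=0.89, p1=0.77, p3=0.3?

(p2 -> p1): 0.89 > 0.77, so result = 0.77
~p2: Gödel ¬ of 0.89 = 0 (operand ≠ 0)
(p4 \/ ~p2) = max(0.72, 0) = 0.72
~p2: Gödel ¬ of 0.89 = 0 (operand ≠ 0)
~p2: Gödel ¬ of 0.89 = 0 (operand ≠ 0)
(~p2 /\ ~p2) = min(0, 0) = 0
((p4 \/ ~p2) -> (~p2 /\ ~p2)): 0.72 > 0, so result = 0
(((p4 \/ ~p2) -> (~p2 /\ ~p2)) \/ p2) = max(0, 0.89) = 0.89
(p4 -> (((p4 \/ ~p2) -> (~p2 /\ ~p2)) \/ p2)): 0.72 ≤ 0.89, so result = 1
(p3 \/ (p4 -> (((p4 \/ ~p2) -> (~p2 /\ ~p2)) \/ p2))) = max(0.3, 1) = 1
(p1 -> (p3 \/ (p4 -> (((p4 \/ ~p2) -> (~p2 /\ ~p2)) \/ p2)))): 0.77 ≤ 1, so result = 1
((p2 -> p1) /\ (p1 -> (p3 \/ (p4 -> (((p4 \/ ~p2) -> (~p2 /\ ~p2)) \/ p2))))) = min(0.77, 1) = 0.77
(p2 \/ p4) = max(0.89, 0.72) = 0.89
(((p2 -> p1) /\ (p1 -> (p3 \/ (p4 -> (((p4 \/ ~p2) -> (~p2 /\ ~p2)) \/ p2))))) /\ (p2 \/ p4)) = min(0.77, 0.89) = 0.77

0.77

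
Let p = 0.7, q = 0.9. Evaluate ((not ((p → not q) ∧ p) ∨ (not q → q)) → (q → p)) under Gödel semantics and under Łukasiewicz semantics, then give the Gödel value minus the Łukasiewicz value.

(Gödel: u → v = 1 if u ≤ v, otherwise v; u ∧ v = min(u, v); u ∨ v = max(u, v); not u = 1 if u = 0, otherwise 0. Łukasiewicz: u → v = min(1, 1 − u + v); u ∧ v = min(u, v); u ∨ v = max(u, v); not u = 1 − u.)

-0.10

Gödel evaluation:
  not q: Gödel ¬ of 0.9 = 0 (operand ≠ 0)
  (p → not q): 0.7 > 0, so result = 0
  ((p → not q) ∧ p) = min(0, 0.7) = 0
  not ((p → not q) ∧ p): Gödel ¬ of 0 = 1 (operand is 0)
  not q: Gödel ¬ of 0.9 = 0 (operand ≠ 0)
  (not q → q): 0 ≤ 0.9, so result = 1
  (not ((p → not q) ∧ p) ∨ (not q → q)) = max(1, 1) = 1
  (q → p): 0.9 > 0.7, so result = 0.7
  ((not ((p → not q) ∧ p) ∨ (not q → q)) → (q → p)): 1 > 0.7, so result = 0.7
  Gödel value = 0.7
Łukasiewicz evaluation:
  not q: Łukasiewicz ¬ gives 1 − 0.9 = 0.1
  (p → not q): min(1, 1 − 0.7 + 0.1) = 0.4
  ((p → not q) ∧ p) = min(0.4, 0.7) = 0.4
  not ((p → not q) ∧ p): Łukasiewicz ¬ gives 1 − 0.4 = 0.6
  not q: Łukasiewicz ¬ gives 1 − 0.9 = 0.1
  (not q → q): min(1, 1 − 0.1 + 0.9) = 1
  (not ((p → not q) ∧ p) ∨ (not q → q)) = max(0.6, 1) = 1
  (q → p): min(1, 1 − 0.9 + 0.7) = 0.8
  ((not ((p → not q) ∧ p) ∨ (not q → q)) → (q → p)): min(1, 1 − 1 + 0.8) = 0.8
  Łukasiewicz value = 0.8
Difference: 0.7 − 0.8 = -0.10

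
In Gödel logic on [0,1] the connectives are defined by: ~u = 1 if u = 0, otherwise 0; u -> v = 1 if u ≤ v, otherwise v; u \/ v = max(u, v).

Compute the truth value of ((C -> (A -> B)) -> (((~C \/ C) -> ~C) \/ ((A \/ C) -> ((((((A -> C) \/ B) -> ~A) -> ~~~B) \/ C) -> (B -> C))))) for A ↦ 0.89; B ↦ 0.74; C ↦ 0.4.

(A -> B): 0.89 > 0.74, so result = 0.74
(C -> (A -> B)): 0.4 ≤ 0.74, so result = 1
~C: Gödel ¬ of 0.4 = 0 (operand ≠ 0)
(~C \/ C) = max(0, 0.4) = 0.4
~C: Gödel ¬ of 0.4 = 0 (operand ≠ 0)
((~C \/ C) -> ~C): 0.4 > 0, so result = 0
(A \/ C) = max(0.89, 0.4) = 0.89
(A -> C): 0.89 > 0.4, so result = 0.4
((A -> C) \/ B) = max(0.4, 0.74) = 0.74
~A: Gödel ¬ of 0.89 = 0 (operand ≠ 0)
(((A -> C) \/ B) -> ~A): 0.74 > 0, so result = 0
~B: Gödel ¬ of 0.74 = 0 (operand ≠ 0)
~~B: Gödel ¬ of 0 = 1 (operand is 0)
~~~B: Gödel ¬ of 1 = 0 (operand ≠ 0)
((((A -> C) \/ B) -> ~A) -> ~~~B): 0 ≤ 0, so result = 1
(((((A -> C) \/ B) -> ~A) -> ~~~B) \/ C) = max(1, 0.4) = 1
(B -> C): 0.74 > 0.4, so result = 0.4
((((((A -> C) \/ B) -> ~A) -> ~~~B) \/ C) -> (B -> C)): 1 > 0.4, so result = 0.4
((A \/ C) -> ((((((A -> C) \/ B) -> ~A) -> ~~~B) \/ C) -> (B -> C))): 0.89 > 0.4, so result = 0.4
(((~C \/ C) -> ~C) \/ ((A \/ C) -> ((((((A -> C) \/ B) -> ~A) -> ~~~B) \/ C) -> (B -> C)))) = max(0, 0.4) = 0.4
((C -> (A -> B)) -> (((~C \/ C) -> ~C) \/ ((A \/ C) -> ((((((A -> C) \/ B) -> ~A) -> ~~~B) \/ C) -> (B -> C))))): 1 > 0.4, so result = 0.4

0.40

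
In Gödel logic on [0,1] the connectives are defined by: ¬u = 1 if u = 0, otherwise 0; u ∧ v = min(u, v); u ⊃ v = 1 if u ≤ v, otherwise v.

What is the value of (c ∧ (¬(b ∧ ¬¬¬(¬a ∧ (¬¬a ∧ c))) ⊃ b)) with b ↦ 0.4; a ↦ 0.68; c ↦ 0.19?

¬a: Gödel ¬ of 0.68 = 0 (operand ≠ 0)
¬a: Gödel ¬ of 0.68 = 0 (operand ≠ 0)
¬¬a: Gödel ¬ of 0 = 1 (operand is 0)
(¬¬a ∧ c) = min(1, 0.19) = 0.19
(¬a ∧ (¬¬a ∧ c)) = min(0, 0.19) = 0
¬(¬a ∧ (¬¬a ∧ c)): Gödel ¬ of 0 = 1 (operand is 0)
¬¬(¬a ∧ (¬¬a ∧ c)): Gödel ¬ of 1 = 0 (operand ≠ 0)
¬¬¬(¬a ∧ (¬¬a ∧ c)): Gödel ¬ of 0 = 1 (operand is 0)
(b ∧ ¬¬¬(¬a ∧ (¬¬a ∧ c))) = min(0.4, 1) = 0.4
¬(b ∧ ¬¬¬(¬a ∧ (¬¬a ∧ c))): Gödel ¬ of 0.4 = 0 (operand ≠ 0)
(¬(b ∧ ¬¬¬(¬a ∧ (¬¬a ∧ c))) ⊃ b): 0 ≤ 0.4, so result = 1
(c ∧ (¬(b ∧ ¬¬¬(¬a ∧ (¬¬a ∧ c))) ⊃ b)) = min(0.19, 1) = 0.19

0.19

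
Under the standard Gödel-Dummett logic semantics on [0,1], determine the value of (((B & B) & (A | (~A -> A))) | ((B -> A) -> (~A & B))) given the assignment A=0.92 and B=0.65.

(B & B) = min(0.65, 0.65) = 0.65
~A: Gödel ¬ of 0.92 = 0 (operand ≠ 0)
(~A -> A): 0 ≤ 0.92, so result = 1
(A | (~A -> A)) = max(0.92, 1) = 1
((B & B) & (A | (~A -> A))) = min(0.65, 1) = 0.65
(B -> A): 0.65 ≤ 0.92, so result = 1
~A: Gödel ¬ of 0.92 = 0 (operand ≠ 0)
(~A & B) = min(0, 0.65) = 0
((B -> A) -> (~A & B)): 1 > 0, so result = 0
(((B & B) & (A | (~A -> A))) | ((B -> A) -> (~A & B))) = max(0.65, 0) = 0.65

0.65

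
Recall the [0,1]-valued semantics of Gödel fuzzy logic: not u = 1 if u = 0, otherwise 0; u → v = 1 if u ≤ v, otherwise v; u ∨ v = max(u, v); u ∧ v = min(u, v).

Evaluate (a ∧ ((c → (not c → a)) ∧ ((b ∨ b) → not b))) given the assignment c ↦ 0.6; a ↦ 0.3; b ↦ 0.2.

not c: Gödel ¬ of 0.6 = 0 (operand ≠ 0)
(not c → a): 0 ≤ 0.3, so result = 1
(c → (not c → a)): 0.6 ≤ 1, so result = 1
(b ∨ b) = max(0.2, 0.2) = 0.2
not b: Gödel ¬ of 0.2 = 0 (operand ≠ 0)
((b ∨ b) → not b): 0.2 > 0, so result = 0
((c → (not c → a)) ∧ ((b ∨ b) → not b)) = min(1, 0) = 0
(a ∧ ((c → (not c → a)) ∧ ((b ∨ b) → not b))) = min(0.3, 0) = 0

0.00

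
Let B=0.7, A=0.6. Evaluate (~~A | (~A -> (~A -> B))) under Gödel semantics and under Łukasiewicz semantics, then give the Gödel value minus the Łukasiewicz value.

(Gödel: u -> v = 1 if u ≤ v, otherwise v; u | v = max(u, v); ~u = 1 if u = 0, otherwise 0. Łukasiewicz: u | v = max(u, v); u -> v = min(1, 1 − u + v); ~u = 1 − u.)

0.00

Gödel evaluation:
  ~A: Gödel ¬ of 0.6 = 0 (operand ≠ 0)
  ~~A: Gödel ¬ of 0 = 1 (operand is 0)
  ~A: Gödel ¬ of 0.6 = 0 (operand ≠ 0)
  ~A: Gödel ¬ of 0.6 = 0 (operand ≠ 0)
  (~A -> B): 0 ≤ 0.7, so result = 1
  (~A -> (~A -> B)): 0 ≤ 1, so result = 1
  (~~A | (~A -> (~A -> B))) = max(1, 1) = 1
  Gödel value = 1
Łukasiewicz evaluation:
  ~A: Łukasiewicz ¬ gives 1 − 0.6 = 0.4
  ~~A: Łukasiewicz ¬ gives 1 − 0.4 = 0.6
  ~A: Łukasiewicz ¬ gives 1 − 0.6 = 0.4
  ~A: Łukasiewicz ¬ gives 1 − 0.6 = 0.4
  (~A -> B): min(1, 1 − 0.4 + 0.7) = 1
  (~A -> (~A -> B)): min(1, 1 − 0.4 + 1) = 1
  (~~A | (~A -> (~A -> B))) = max(0.6, 1) = 1
  Łukasiewicz value = 1
Difference: 1 − 1 = 0.00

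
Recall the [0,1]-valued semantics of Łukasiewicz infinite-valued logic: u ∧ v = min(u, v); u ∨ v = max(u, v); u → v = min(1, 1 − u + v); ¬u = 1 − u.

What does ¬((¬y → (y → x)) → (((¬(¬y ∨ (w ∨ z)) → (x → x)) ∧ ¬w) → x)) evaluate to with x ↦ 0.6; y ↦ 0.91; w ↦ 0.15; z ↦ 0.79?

0.25

¬y: Łukasiewicz ¬ gives 1 − 0.91 = 0.09
(y → x): min(1, 1 − 0.91 + 0.6) = 0.69
(¬y → (y → x)): min(1, 1 − 0.09 + 0.69) = 1
¬y: Łukasiewicz ¬ gives 1 − 0.91 = 0.09
(w ∨ z) = max(0.15, 0.79) = 0.79
(¬y ∨ (w ∨ z)) = max(0.09, 0.79) = 0.79
¬(¬y ∨ (w ∨ z)): Łukasiewicz ¬ gives 1 − 0.79 = 0.21
(x → x): min(1, 1 − 0.6 + 0.6) = 1
(¬(¬y ∨ (w ∨ z)) → (x → x)): min(1, 1 − 0.21 + 1) = 1
¬w: Łukasiewicz ¬ gives 1 − 0.15 = 0.85
((¬(¬y ∨ (w ∨ z)) → (x → x)) ∧ ¬w) = min(1, 0.85) = 0.85
(((¬(¬y ∨ (w ∨ z)) → (x → x)) ∧ ¬w) → x): min(1, 1 − 0.85 + 0.6) = 0.75
((¬y → (y → x)) → (((¬(¬y ∨ (w ∨ z)) → (x → x)) ∧ ¬w) → x)): min(1, 1 − 1 + 0.75) = 0.75
¬((¬y → (y → x)) → (((¬(¬y ∨ (w ∨ z)) → (x → x)) ∧ ¬w) → x)): Łukasiewicz ¬ gives 1 − 0.75 = 0.25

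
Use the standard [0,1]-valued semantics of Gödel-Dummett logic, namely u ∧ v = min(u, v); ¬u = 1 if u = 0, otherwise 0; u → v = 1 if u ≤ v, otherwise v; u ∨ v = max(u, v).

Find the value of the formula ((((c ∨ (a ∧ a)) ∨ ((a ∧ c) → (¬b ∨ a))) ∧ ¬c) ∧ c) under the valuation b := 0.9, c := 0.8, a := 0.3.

0.00

(a ∧ a) = min(0.3, 0.3) = 0.3
(c ∨ (a ∧ a)) = max(0.8, 0.3) = 0.8
(a ∧ c) = min(0.3, 0.8) = 0.3
¬b: Gödel ¬ of 0.9 = 0 (operand ≠ 0)
(¬b ∨ a) = max(0, 0.3) = 0.3
((a ∧ c) → (¬b ∨ a)): 0.3 ≤ 0.3, so result = 1
((c ∨ (a ∧ a)) ∨ ((a ∧ c) → (¬b ∨ a))) = max(0.8, 1) = 1
¬c: Gödel ¬ of 0.8 = 0 (operand ≠ 0)
(((c ∨ (a ∧ a)) ∨ ((a ∧ c) → (¬b ∨ a))) ∧ ¬c) = min(1, 0) = 0
((((c ∨ (a ∧ a)) ∨ ((a ∧ c) → (¬b ∨ a))) ∧ ¬c) ∧ c) = min(0, 0.8) = 0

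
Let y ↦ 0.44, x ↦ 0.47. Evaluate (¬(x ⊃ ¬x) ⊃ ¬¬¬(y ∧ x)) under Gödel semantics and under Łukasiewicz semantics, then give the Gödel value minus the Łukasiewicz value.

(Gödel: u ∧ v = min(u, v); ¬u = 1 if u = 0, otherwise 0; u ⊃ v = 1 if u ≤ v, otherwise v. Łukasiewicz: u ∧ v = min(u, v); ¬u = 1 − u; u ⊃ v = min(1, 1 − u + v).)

-1.00

Gödel evaluation:
  ¬x: Gödel ¬ of 0.47 = 0 (operand ≠ 0)
  (x ⊃ ¬x): 0.47 > 0, so result = 0
  ¬(x ⊃ ¬x): Gödel ¬ of 0 = 1 (operand is 0)
  (y ∧ x) = min(0.44, 0.47) = 0.44
  ¬(y ∧ x): Gödel ¬ of 0.44 = 0 (operand ≠ 0)
  ¬¬(y ∧ x): Gödel ¬ of 0 = 1 (operand is 0)
  ¬¬¬(y ∧ x): Gödel ¬ of 1 = 0 (operand ≠ 0)
  (¬(x ⊃ ¬x) ⊃ ¬¬¬(y ∧ x)): 1 > 0, so result = 0
  Gödel value = 0
Łukasiewicz evaluation:
  ¬x: Łukasiewicz ¬ gives 1 − 0.47 = 0.53
  (x ⊃ ¬x): min(1, 1 − 0.47 + 0.53) = 1
  ¬(x ⊃ ¬x): Łukasiewicz ¬ gives 1 − 1 = 0
  (y ∧ x) = min(0.44, 0.47) = 0.44
  ¬(y ∧ x): Łukasiewicz ¬ gives 1 − 0.44 = 0.56
  ¬¬(y ∧ x): Łukasiewicz ¬ gives 1 − 0.56 = 0.44
  ¬¬¬(y ∧ x): Łukasiewicz ¬ gives 1 − 0.44 = 0.56
  (¬(x ⊃ ¬x) ⊃ ¬¬¬(y ∧ x)): min(1, 1 − 0 + 0.56) = 1
  Łukasiewicz value = 1
Difference: 0 − 1 = -1.00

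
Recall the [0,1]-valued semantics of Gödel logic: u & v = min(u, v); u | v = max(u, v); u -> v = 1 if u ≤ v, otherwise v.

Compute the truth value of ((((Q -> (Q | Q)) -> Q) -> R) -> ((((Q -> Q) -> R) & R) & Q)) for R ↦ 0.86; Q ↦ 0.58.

0.58

(Q | Q) = max(0.58, 0.58) = 0.58
(Q -> (Q | Q)): 0.58 ≤ 0.58, so result = 1
((Q -> (Q | Q)) -> Q): 1 > 0.58, so result = 0.58
(((Q -> (Q | Q)) -> Q) -> R): 0.58 ≤ 0.86, so result = 1
(Q -> Q): 0.58 ≤ 0.58, so result = 1
((Q -> Q) -> R): 1 > 0.86, so result = 0.86
(((Q -> Q) -> R) & R) = min(0.86, 0.86) = 0.86
((((Q -> Q) -> R) & R) & Q) = min(0.86, 0.58) = 0.58
((((Q -> (Q | Q)) -> Q) -> R) -> ((((Q -> Q) -> R) & R) & Q)): 1 > 0.58, so result = 0.58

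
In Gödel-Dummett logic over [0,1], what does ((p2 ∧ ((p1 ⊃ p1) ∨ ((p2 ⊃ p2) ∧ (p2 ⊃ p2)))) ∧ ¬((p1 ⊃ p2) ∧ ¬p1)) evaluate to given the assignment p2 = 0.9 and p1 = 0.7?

(p1 ⊃ p1): 0.7 ≤ 0.7, so result = 1
(p2 ⊃ p2): 0.9 ≤ 0.9, so result = 1
(p2 ⊃ p2): 0.9 ≤ 0.9, so result = 1
((p2 ⊃ p2) ∧ (p2 ⊃ p2)) = min(1, 1) = 1
((p1 ⊃ p1) ∨ ((p2 ⊃ p2) ∧ (p2 ⊃ p2))) = max(1, 1) = 1
(p2 ∧ ((p1 ⊃ p1) ∨ ((p2 ⊃ p2) ∧ (p2 ⊃ p2)))) = min(0.9, 1) = 0.9
(p1 ⊃ p2): 0.7 ≤ 0.9, so result = 1
¬p1: Gödel ¬ of 0.7 = 0 (operand ≠ 0)
((p1 ⊃ p2) ∧ ¬p1) = min(1, 0) = 0
¬((p1 ⊃ p2) ∧ ¬p1): Gödel ¬ of 0 = 1 (operand is 0)
((p2 ∧ ((p1 ⊃ p1) ∨ ((p2 ⊃ p2) ∧ (p2 ⊃ p2)))) ∧ ¬((p1 ⊃ p2) ∧ ¬p1)) = min(0.9, 1) = 0.9

0.90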